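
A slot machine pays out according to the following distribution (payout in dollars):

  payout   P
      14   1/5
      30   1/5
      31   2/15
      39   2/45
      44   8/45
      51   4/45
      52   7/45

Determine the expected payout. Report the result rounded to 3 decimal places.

E[X] = (1/5)·14 + (1/5)·30 + (2/15)·31 + (2/45)·39 + (8/45)·44 + (4/45)·51 + (7/45)·52
     = 316/9 ≈ 35.111

$35.111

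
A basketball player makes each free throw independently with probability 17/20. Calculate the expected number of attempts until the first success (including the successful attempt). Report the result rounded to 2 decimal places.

For a geometric distribution, E[trials] = 1/p = 1/(17/20) = 20/17.
≈ 1.18

1.18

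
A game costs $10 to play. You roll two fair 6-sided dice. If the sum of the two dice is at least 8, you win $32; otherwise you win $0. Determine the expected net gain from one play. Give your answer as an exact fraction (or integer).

10/3 dollars

E[payout] = (7/12)·0 + (5/12)·32 = 40/3
Expected profit = 40/3 − 10 = 10/3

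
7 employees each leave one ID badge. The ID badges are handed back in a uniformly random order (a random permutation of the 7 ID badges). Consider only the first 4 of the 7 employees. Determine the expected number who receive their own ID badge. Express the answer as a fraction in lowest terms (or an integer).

4/7

Let Xᵢ = 1 if person i gets their own ID badge. For each i, P(Xᵢ=1) = 1/7.
By linearity of expectation, E[X₁+…+X_4] = 4·(1/7) = 4/7.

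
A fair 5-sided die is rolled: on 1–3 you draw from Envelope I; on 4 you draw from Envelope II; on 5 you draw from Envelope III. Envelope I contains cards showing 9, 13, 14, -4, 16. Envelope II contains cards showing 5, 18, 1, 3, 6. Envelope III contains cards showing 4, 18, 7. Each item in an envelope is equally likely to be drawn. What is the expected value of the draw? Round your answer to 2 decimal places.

E[X | Envelope I] = (9 + 13 + 14 − 4 + 16)/5 = 48/5
E[X | Envelope II] = (5 + 18 + 1 + 3 + 6)/5 = 33/5
E[X | Envelope III] = (4 + 18 + 7)/3 = 29/3
E[X] = (3/5)·48/5 + (1/5)·33/5 + (1/5)·29/3 = 676/75 ≈ 9.01

9.01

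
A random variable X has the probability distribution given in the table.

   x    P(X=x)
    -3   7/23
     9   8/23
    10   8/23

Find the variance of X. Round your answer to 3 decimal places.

33.255

E[X] = (7/23)·(-3) + (8/23)·9 + (8/23)·10 = 131/23
E[X²] = (7/23)·9 + (8/23)·81 + (8/23)·100 = 1511/23
Var(X) = 1511/23 − (131/23)² = 17592/529 ≈ 33.255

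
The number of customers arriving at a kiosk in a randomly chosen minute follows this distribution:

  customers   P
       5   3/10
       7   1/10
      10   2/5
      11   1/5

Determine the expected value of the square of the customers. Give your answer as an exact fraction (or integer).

E[X²] = (3/10)·25 + (1/10)·49 + (2/5)·100 + (1/5)·121
     = 383/5

383/5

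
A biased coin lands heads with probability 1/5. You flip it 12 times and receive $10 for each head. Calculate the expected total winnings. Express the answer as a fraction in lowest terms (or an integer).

$24

E[#heads] = 12·1/5 = 12/5 (linearity over flips).
E[winnings] = 10·12/5 = 24.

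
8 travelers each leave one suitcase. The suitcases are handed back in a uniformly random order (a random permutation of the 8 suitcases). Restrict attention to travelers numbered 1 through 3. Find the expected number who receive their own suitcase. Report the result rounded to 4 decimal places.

0.3750

Let Xᵢ = 1 if person i gets their own suitcase. For each i, P(Xᵢ=1) = 1/8.
By linearity of expectation, E[X₁+…+X_3] = 3·(1/8) = 3/8.
≈ 0.3750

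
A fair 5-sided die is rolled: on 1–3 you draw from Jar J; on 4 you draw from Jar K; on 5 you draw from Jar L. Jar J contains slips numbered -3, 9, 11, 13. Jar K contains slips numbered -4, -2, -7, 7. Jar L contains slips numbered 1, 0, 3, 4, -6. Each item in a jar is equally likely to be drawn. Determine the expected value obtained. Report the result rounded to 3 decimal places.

4.280

E[X | Jar J] = (-3 + 9 + 11 + 13)/4 = 15/2
E[X | Jar K] = (-4 − 2 − 7 + 7)/4 = -3/2
E[X | Jar L] = (1 + 0 + 3 + 4 − 6)/5 = 2/5
E[X] = (3/5)·15/2 + (1/5)·(-3/2) + (1/5)·2/5 = 107/25 ≈ 4.280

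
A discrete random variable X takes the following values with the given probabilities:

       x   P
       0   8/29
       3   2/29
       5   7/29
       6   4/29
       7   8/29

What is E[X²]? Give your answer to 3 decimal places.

E[X²] = (8/29)·0 + (2/29)·9 + (7/29)·25 + (4/29)·36 + (8/29)·49
     = 729/29 ≈ 25.138

25.138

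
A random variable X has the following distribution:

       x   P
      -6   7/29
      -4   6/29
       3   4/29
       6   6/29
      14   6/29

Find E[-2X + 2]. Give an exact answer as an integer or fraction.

-74/29

E[-2x+2] = (7/29)·14 + (6/29)·10 + (4/29)·(-4) + (6/29)·(-10) + (6/29)·(-26)
     = -74/29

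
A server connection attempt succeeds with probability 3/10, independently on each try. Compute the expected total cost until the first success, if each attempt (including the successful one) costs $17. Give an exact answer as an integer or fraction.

E[#attempts] = 1/p = 10/3; E[cost] = 17·10/3 = 170/3.

170/3 dollars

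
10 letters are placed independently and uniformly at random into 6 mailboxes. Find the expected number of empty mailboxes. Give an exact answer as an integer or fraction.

9765625/10077696

Let Xⱼ=1 if mailbox j is empty. P(Xⱼ=1) = ((6-1)/6)^10 = 9765625/60466176.
By linearity, E[#empty] = 6·9765625/60466176 = 9765625/10077696.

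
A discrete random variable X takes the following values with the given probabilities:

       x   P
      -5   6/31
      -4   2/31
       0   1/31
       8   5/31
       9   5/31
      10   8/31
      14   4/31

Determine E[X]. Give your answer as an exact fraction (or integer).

E[X] = (6/31)·(-5) + (2/31)·(-4) + (1/31)·0 + (5/31)·8 + (5/31)·9 + (8/31)·10 + (4/31)·14
     = 183/31

183/31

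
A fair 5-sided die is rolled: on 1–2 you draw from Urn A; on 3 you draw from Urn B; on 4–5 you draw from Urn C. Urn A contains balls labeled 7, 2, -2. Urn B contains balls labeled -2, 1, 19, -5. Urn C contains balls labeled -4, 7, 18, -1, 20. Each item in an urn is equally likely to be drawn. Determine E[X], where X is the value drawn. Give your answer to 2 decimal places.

4.78

E[X | Urn A] = (7 + 2 − 2)/3 = 7/3
E[X | Urn B] = (-2 + 1 + 19 − 5)/4 = 13/4
E[X | Urn C] = (-4 + 7 + 18 − 1 + 20)/5 = 8
E[X] = (2/5)·7/3 + (1/5)·13/4 + (2/5)·8 = 287/60 ≈ 4.78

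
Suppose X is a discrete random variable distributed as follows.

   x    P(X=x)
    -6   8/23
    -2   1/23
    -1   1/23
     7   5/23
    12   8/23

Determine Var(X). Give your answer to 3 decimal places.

E[X] = (8/23)·(-6) + (1/23)·(-2) + (1/23)·(-1) + (5/23)·7 + (8/23)·12 = 80/23
E[X²] = (8/23)·36 + (1/23)·4 + (1/23)·1 + (5/23)·49 + (8/23)·144 = 1690/23
Var(X) = 1690/23 − (80/23)² = 32470/529 ≈ 61.380

61.380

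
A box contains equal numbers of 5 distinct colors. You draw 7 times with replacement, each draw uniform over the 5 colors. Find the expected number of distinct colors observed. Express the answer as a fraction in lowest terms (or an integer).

61741/15625

Let Xⱼ=1 if type j appears at least once. P(Xⱼ=1) = 1 − ((5−1)/5)^7 = 61741/78125.
E[#distinct] = 5·61741/78125 = 61741/15625.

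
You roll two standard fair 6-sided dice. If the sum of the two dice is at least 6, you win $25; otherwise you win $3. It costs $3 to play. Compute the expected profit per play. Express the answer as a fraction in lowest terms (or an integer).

143/9 dollars

E[payout] = (5/18)·3 + (13/18)·25 = 170/9
Expected profit = 170/9 − 3 = 143/9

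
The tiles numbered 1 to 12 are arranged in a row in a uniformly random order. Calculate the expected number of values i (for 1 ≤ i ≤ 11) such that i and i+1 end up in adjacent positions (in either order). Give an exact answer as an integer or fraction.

11/6

For each i ∈ {1,…,11}, let Xᵢ = 1 if i and i+1 are adjacent. P(Xᵢ=1) = 2·(12−1)!/12! = 2/12.
By linearity, E[ΣXᵢ] = (11)·(2/12) = 11/6.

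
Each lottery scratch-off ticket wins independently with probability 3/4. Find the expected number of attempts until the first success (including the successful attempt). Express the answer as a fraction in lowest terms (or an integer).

For a geometric distribution, E[trials] = 1/p = 1/(3/4) = 4/3.

4/3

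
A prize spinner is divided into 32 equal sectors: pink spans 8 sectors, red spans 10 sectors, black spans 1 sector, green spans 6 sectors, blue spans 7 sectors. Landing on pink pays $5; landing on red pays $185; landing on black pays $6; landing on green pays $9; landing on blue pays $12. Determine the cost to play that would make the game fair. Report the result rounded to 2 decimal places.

E[payout] = (8/32)·5 + (10/32)·185 + (1/32)·6 + (6/32)·9 + (7/32)·12 = 1017/16
Fair fee = E[payout] = 1017/16 ≈ $63.56

$63.56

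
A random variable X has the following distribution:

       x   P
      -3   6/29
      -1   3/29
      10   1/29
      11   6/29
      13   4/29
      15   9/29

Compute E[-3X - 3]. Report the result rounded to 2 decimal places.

E[-3x-3] = (6/29)·6 + (3/29)·0 + (1/29)·(-33) + (6/29)·(-36) + (4/29)·(-42) + (9/29)·(-48)
     = -813/29 ≈ -28.03

-28.03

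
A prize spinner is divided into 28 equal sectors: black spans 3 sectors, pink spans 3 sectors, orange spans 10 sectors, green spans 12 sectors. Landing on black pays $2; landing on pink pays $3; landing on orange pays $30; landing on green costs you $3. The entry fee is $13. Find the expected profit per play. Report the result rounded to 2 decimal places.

-$3.04

E[payout] = (3/28)·2 + (3/28)·3 + (10/28)·30 + (12/28)·(-3) = 279/28
Expected profit = 279/28 − 13 = -85/28 ≈ -$3.04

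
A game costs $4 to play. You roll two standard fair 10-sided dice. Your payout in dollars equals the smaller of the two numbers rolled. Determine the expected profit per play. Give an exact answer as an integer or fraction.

Distribution of the smaller of the two numbers rolled: 1 w.p. 19/100, 2 w.p. 17/100, 3 w.p. 3/20, 4 w.p. 13/100, 5 w.p. 11/100, 6 w.p. 9/100, …
E[payout] = (19/100)·1 + (17/100)·2 + (3/20)·3 + (13/100)·4 + (11/100)·5 + (9/100)·6 + (7/100)·7 + (1/20)·8 + (3/100)·9 + (1/100)·10 = 77/20
Expected profit = 77/20 − 4 = -3/20

-3/20 dollars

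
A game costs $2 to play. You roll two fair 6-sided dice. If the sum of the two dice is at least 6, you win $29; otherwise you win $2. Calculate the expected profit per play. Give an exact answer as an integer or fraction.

E[payout] = (5/18)·2 + (13/18)·29 = 43/2
Expected profit = 43/2 − 2 = 39/2

39/2 dollars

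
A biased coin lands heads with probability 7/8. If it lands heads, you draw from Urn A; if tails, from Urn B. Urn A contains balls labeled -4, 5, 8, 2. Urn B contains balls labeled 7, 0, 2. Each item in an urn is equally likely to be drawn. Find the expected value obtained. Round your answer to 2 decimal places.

2.78

E[X | Urn A] = (-4 + 5 + 8 + 2)/4 = 11/4
E[X | Urn B] = (7 + 0 + 2)/3 = 3
E[X] = (7/8)·11/4 + (1/8)·3 = 89/32 ≈ 2.78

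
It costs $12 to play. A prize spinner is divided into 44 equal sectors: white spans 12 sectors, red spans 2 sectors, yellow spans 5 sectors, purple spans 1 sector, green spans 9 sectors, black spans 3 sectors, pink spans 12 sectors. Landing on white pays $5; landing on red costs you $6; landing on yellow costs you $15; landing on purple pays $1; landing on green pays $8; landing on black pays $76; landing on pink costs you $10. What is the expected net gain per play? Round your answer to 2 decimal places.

-$8.50

E[payout] = (12/44)·5 + (2/44)·(-6) + (5/44)·(-15) + (1/44)·1 + (9/44)·8 + (3/44)·76 + (12/44)·(-10) = 7/2
Expected profit = 7/2 − 12 = -17/2 ≈ -$8.50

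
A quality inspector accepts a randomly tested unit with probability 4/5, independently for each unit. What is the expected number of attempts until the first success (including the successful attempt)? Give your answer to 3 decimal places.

1.250

For a geometric distribution, E[trials] = 1/p = 1/(4/5) = 5/4.
≈ 1.250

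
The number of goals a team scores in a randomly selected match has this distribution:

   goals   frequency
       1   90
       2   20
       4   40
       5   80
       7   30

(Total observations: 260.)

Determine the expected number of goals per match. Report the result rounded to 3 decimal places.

Total = 260, so P(goals=1) = 90/260, etc.
E[X] = (9/26)·1 + (1/13)·2 + (2/13)·4 + (4/13)·5 + (3/26)·7
     = 45/13 ≈ 3.462

3.462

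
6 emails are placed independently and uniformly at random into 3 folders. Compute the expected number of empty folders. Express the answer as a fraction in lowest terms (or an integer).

64/243

Let Xⱼ=1 if folder j is empty. P(Xⱼ=1) = ((3-1)/3)^6 = 64/729.
By linearity, E[#empty] = 3·64/729 = 64/243.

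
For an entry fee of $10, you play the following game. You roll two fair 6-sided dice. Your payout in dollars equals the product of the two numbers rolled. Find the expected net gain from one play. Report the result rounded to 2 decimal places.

Distribution of the product of the two numbers rolled: 1 w.p. 1/36, 2 w.p. 1/18, 3 w.p. 1/18, 4 w.p. 1/12, 5 w.p. 1/18, 6 w.p. 1/9, …
E[payout] = (1/36)·1 + (1/18)·2 + (1/18)·3 + (1/12)·4 + (1/18)·5 + (1/9)·6 + (1/18)·8 + (1/36)·9 + (1/18)·10 + (1/9)·12 + (1/18)·15 + (1/36)·16 + (1/18)·18 + (1/18)·20 + (1/18)·24 + (1/36)·25 + (1/18)·30 + (1/36)·36 = 49/4
Expected profit = 49/4 − 10 = 9/4 ≈ $2.25

$2.25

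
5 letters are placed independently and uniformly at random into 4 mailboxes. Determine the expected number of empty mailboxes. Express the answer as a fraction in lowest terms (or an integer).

243/256

Let Xⱼ=1 if mailbox j is empty. P(Xⱼ=1) = ((4-1)/4)^5 = 243/1024.
By linearity, E[#empty] = 4·243/1024 = 243/256.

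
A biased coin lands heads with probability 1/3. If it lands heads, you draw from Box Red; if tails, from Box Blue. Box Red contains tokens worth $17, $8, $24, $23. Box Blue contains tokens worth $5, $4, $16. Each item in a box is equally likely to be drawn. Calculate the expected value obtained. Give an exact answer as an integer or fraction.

104/9 dollars

E[X | Box Red] = (17 + 8 + 24 + 23)/4 = 18
E[X | Box Blue] = (5 + 4 + 16)/3 = 25/3
E[X] = (1/3)·18 + (2/3)·25/3 = 104/9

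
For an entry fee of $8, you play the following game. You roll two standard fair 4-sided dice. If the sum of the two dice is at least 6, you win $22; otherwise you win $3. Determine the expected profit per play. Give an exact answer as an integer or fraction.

E[payout] = (5/8)·3 + (3/8)·22 = 81/8
Expected profit = 81/8 − 8 = 17/8

17/8 dollars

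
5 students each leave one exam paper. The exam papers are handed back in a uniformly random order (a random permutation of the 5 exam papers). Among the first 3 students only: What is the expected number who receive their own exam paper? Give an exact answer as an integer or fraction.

3/5

Let Xᵢ = 1 if person i gets their own exam paper. For each i, P(Xᵢ=1) = 1/5.
By linearity of expectation, E[X₁+…+X_3] = 3·(1/5) = 3/5.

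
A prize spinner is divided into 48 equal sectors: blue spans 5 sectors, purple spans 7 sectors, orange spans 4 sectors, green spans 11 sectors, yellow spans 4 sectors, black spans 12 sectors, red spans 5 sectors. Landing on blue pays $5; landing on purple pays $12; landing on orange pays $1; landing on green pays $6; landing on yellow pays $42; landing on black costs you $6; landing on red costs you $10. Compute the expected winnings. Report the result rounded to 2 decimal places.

$4.69

E[payout] = (5/48)·5 + (7/48)·12 + (4/48)·1 + (11/48)·6 + (4/48)·42 + (12/48)·(-6) + (5/48)·(-10) = 75/16
≈ $4.69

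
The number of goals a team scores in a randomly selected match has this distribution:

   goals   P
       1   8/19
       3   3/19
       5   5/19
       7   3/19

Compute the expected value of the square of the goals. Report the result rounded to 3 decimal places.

16.158

E[X²] = (8/19)·1 + (3/19)·9 + (5/19)·25 + (3/19)·49
     = 307/19 ≈ 16.158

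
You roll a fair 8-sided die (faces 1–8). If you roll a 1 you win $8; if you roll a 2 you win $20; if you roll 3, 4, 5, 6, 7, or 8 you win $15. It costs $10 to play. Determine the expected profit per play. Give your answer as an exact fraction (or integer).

19/4 dollars

E[payout] = (1/8)·8 + (3/4)·15 + (1/8)·20 = 59/4
Expected profit = 59/4 − 10 = 19/4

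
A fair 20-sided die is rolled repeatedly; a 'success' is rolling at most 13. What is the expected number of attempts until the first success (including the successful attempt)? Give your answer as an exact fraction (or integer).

For a geometric distribution, E[trials] = 1/p = 1/(13/20) = 20/13.

20/13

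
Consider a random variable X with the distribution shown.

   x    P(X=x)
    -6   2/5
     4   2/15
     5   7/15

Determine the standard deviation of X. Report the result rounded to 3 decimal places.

E[X] = 7/15, E[X²] = 141/5
Var(X) = E[X²] − (E[X])² = 141/5 − 49/225 = 6296/225
SD(X) = √(6296/225) ≈ 5.290

5.290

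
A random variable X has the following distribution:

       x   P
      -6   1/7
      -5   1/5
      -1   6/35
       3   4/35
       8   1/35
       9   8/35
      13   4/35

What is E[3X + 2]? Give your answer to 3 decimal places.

8.257

E[3x+2] = (1/7)·(-16) + (1/5)·(-13) + (6/35)·(-1) + (4/35)·11 + (1/35)·26 + (8/35)·29 + (4/35)·41
     = 289/35 ≈ 8.257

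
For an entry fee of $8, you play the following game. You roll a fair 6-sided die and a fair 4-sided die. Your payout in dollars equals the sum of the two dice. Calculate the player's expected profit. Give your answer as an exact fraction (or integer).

Distribution of the sum of the two dice: 2 w.p. 1/24, 3 w.p. 1/12, 4 w.p. 1/8, 5 w.p. 1/6, 6 w.p. 1/6, 7 w.p. 1/6, …
E[payout] = (1/24)·2 + (1/12)·3 + (1/8)·4 + (1/6)·5 + (1/6)·6 + (1/6)·7 + (1/8)·8 + (1/12)·9 + (1/24)·10 = 6
Expected profit = 6 − 8 = -2

-$2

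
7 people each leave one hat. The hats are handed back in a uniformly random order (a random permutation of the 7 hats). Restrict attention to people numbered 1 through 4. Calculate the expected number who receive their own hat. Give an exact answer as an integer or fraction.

Let Xᵢ = 1 if person i gets their own hat. For each i, P(Xᵢ=1) = 1/7.
By linearity of expectation, E[X₁+…+X_4] = 4·(1/7) = 4/7.

4/7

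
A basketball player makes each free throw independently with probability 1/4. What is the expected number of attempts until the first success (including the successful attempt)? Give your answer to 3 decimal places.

For a geometric distribution, E[trials] = 1/p = 1/(1/4) = 4.
≈ 4.000

4.000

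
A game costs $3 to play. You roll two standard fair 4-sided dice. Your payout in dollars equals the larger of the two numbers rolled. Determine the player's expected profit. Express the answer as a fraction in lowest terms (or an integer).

Distribution of the larger of the two numbers rolled: 1 w.p. 1/16, 2 w.p. 3/16, 3 w.p. 5/16, 4 w.p. 7/16
E[payout] = (1/16)·1 + (3/16)·2 + (5/16)·3 + (7/16)·4 = 25/8
Expected profit = 25/8 − 3 = 1/8

1/8 dollars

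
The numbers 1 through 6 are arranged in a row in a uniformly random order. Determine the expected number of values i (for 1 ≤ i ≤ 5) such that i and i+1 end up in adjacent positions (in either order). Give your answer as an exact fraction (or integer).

5/3

For each i ∈ {1,…,5}, let Xᵢ = 1 if i and i+1 are adjacent. P(Xᵢ=1) = 2·(6−1)!/6! = 2/6.
By linearity, E[ΣXᵢ] = (5)·(2/6) = 5/3.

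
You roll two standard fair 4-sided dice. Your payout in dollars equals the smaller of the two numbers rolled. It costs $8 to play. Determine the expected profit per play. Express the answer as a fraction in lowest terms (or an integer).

-49/8 dollars

Distribution of the smaller of the two numbers rolled: 1 w.p. 7/16, 2 w.p. 5/16, 3 w.p. 3/16, 4 w.p. 1/16
E[payout] = (7/16)·1 + (5/16)·2 + (3/16)·3 + (1/16)·4 = 15/8
Expected profit = 15/8 − 8 = -49/8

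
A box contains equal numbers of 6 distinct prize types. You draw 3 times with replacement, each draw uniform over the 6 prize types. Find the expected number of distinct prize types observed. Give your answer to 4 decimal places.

Let Xⱼ=1 if type j appears at least once. P(Xⱼ=1) = 1 − ((6−1)/6)^3 = 91/216.
E[#distinct] = 6·91/216 = 91/36.
≈ 2.5278

2.5278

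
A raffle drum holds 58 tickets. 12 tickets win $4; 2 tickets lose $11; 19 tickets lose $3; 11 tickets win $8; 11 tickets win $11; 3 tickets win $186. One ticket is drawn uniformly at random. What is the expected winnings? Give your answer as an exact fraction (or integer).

368/29 dollars

E[payout] = (12/58)·4 + (2/58)·(-11) + (19/58)·(-3) + (11/58)·8 + (11/58)·11 + (3/58)·186 = 368/29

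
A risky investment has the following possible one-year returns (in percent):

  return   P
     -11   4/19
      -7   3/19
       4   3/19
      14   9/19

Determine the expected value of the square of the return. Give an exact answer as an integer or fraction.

E[X²] = (4/19)·121 + (3/19)·49 + (3/19)·16 + (9/19)·196
     = 2443/19

2443/19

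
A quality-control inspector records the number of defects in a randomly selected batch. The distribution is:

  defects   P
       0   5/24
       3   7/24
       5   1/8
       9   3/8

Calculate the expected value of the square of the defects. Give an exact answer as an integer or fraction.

289/8

E[X²] = (5/24)·0 + (7/24)·9 + (1/8)·25 + (3/8)·81
     = 289/8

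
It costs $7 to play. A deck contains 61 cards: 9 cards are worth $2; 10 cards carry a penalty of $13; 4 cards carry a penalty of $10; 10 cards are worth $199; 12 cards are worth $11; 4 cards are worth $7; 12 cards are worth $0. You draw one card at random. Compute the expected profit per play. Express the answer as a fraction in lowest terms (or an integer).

E[payout] = (9/61)·2 + (10/61)·(-13) + (4/61)·(-10) + (10/61)·199 + (12/61)·11 + (4/61)·7 + (12/61)·0 = 1998/61
Expected profit = 1998/61 − 7 = 1571/61

1571/61 dollars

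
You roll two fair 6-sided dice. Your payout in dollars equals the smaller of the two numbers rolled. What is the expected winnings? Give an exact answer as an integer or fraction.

91/36 dollars

Distribution of the smaller of the two numbers rolled: 1 w.p. 11/36, 2 w.p. 1/4, 3 w.p. 7/36, 4 w.p. 5/36, 5 w.p. 1/12, 6 w.p. 1/36
E[payout] = (11/36)·1 + (1/4)·2 + (7/36)·3 + (5/36)·4 + (1/12)·5 + (1/36)·6 = 91/36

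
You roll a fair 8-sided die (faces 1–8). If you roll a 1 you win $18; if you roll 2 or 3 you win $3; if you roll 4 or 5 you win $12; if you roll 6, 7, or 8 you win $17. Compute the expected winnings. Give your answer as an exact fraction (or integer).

99/8 dollars

E[payout] = (1/4)·3 + (1/4)·12 + (3/8)·17 + (1/8)·18 = 99/8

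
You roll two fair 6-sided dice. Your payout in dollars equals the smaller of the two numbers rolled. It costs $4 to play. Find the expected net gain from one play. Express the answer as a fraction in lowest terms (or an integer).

-53/36 dollars

Distribution of the smaller of the two numbers rolled: 1 w.p. 11/36, 2 w.p. 1/4, 3 w.p. 7/36, 4 w.p. 5/36, 5 w.p. 1/12, 6 w.p. 1/36
E[payout] = (11/36)·1 + (1/4)·2 + (7/36)·3 + (5/36)·4 + (1/12)·5 + (1/36)·6 = 91/36
Expected profit = 91/36 − 4 = -53/36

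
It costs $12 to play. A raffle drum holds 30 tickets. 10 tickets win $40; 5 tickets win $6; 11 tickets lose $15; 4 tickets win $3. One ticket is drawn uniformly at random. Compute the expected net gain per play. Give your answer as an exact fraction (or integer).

-83/30 dollars

E[payout] = (10/30)·40 + (5/30)·6 + (11/30)·(-15) + (4/30)·3 = 277/30
Expected profit = 277/30 − 12 = -83/30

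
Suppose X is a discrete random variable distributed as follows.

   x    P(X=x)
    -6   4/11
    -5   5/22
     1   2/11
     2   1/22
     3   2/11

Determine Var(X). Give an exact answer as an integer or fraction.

639/44

E[X] = (4/11)·(-6) + (5/22)·(-5) + (2/11)·1 + (1/22)·2 + (2/11)·3 = -5/2
E[X²] = (4/11)·36 + (5/22)·25 + (2/11)·1 + (1/22)·4 + (2/11)·9 = 457/22
Var(X) = 457/22 − (-5/2)² = 639/44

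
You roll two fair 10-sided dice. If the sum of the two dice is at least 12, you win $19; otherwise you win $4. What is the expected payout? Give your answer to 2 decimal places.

E[payout] = (11/20)·4 + (9/20)·19 = 43/4
≈ $10.75

$10.75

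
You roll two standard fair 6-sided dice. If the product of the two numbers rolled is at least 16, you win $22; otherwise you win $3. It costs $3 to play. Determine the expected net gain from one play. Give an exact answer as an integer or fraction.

E[payout] = (25/36)·3 + (11/36)·22 = 317/36
Expected profit = 317/36 − 3 = 209/36

209/36 dollars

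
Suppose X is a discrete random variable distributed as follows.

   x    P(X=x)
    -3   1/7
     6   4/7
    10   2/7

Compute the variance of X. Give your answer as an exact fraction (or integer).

790/49

E[X] = (1/7)·(-3) + (4/7)·6 + (2/7)·10 = 41/7
E[X²] = (1/7)·9 + (4/7)·36 + (2/7)·100 = 353/7
Var(X) = 353/7 − (41/7)² = 790/49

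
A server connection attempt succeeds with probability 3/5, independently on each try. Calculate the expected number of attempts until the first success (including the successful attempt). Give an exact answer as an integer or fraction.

5/3

For a geometric distribution, E[trials] = 1/p = 1/(3/5) = 5/3.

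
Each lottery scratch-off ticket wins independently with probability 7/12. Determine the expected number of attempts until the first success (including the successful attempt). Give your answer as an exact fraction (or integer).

12/7

For a geometric distribution, E[trials] = 1/p = 1/(7/12) = 12/7.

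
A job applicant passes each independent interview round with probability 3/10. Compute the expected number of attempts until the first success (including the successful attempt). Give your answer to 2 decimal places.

For a geometric distribution, E[trials] = 1/p = 1/(3/10) = 10/3.
≈ 3.33

3.33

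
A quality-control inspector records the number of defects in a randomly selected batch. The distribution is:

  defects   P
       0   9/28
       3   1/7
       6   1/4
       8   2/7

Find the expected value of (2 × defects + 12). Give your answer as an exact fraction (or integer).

143/7

E[2x+12] = (9/28)·12 + (1/7)·18 + (1/4)·24 + (2/7)·28
     = 143/7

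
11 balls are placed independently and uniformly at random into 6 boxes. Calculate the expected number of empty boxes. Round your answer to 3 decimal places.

0.808

Let Xⱼ=1 if box j is empty. P(Xⱼ=1) = ((6-1)/6)^11 = 48828125/362797056.
By linearity, E[#empty] = 6·48828125/362797056 = 48828125/60466176.
≈ 0.808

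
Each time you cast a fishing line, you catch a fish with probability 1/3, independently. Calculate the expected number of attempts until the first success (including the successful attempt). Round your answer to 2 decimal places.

3.00

For a geometric distribution, E[trials] = 1/p = 1/(1/3) = 3.
≈ 3.00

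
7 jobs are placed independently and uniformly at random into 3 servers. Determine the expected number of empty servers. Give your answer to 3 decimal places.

Let Xⱼ=1 if server j is empty. P(Xⱼ=1) = ((3-1)/3)^7 = 128/2187.
By linearity, E[#empty] = 3·128/2187 = 128/729.
≈ 0.176

0.176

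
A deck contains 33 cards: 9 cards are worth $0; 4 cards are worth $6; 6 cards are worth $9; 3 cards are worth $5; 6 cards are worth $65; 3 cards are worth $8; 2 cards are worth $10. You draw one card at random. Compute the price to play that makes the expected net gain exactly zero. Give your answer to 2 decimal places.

$15.97

E[payout] = (9/33)·0 + (4/33)·6 + (6/33)·9 + (3/33)·5 + (6/33)·65 + (3/33)·8 + (2/33)·10 = 527/33
Fair fee = E[payout] = 527/33 ≈ $15.97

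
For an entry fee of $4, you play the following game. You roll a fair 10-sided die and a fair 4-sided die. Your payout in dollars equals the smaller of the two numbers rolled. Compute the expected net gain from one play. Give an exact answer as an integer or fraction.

-7/4 dollars

Distribution of the smaller of the two numbers rolled: 1 w.p. 13/40, 2 w.p. 11/40, 3 w.p. 9/40, 4 w.p. 7/40
E[payout] = (13/40)·1 + (11/40)·2 + (9/40)·3 + (7/40)·4 = 9/4
Expected profit = 9/4 − 4 = -7/4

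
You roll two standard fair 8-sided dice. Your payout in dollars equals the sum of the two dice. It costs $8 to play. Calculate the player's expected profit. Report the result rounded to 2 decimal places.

$1.00

Distribution of the sum of the two dice: 2 w.p. 1/64, 3 w.p. 1/32, 4 w.p. 3/64, 5 w.p. 1/16, 6 w.p. 5/64, 7 w.p. 3/32, …
E[payout] = (1/64)·2 + (1/32)·3 + (3/64)·4 + (1/16)·5 + (5/64)·6 + (3/32)·7 + (7/64)·8 + (1/8)·9 + (7/64)·10 + (3/32)·11 + (5/64)·12 + (1/16)·13 + (3/64)·14 + (1/32)·15 + (1/64)·16 = 9
Expected profit = 9 − 8 = 1 ≈ $1.00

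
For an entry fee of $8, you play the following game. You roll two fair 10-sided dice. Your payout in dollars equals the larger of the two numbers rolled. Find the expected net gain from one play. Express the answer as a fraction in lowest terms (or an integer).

Distribution of the larger of the two numbers rolled: 1 w.p. 1/100, 2 w.p. 3/100, 3 w.p. 1/20, 4 w.p. 7/100, 5 w.p. 9/100, 6 w.p. 11/100, …
E[payout] = (1/100)·1 + (3/100)·2 + (1/20)·3 + (7/100)·4 + (9/100)·5 + (11/100)·6 + (13/100)·7 + (3/20)·8 + (17/100)·9 + (19/100)·10 = 143/20
Expected profit = 143/20 − 8 = -17/20

-17/20 dollars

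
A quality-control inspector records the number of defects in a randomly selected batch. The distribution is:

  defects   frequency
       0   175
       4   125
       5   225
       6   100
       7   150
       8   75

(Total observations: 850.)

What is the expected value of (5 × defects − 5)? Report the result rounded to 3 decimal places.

Total = 850, so P(defects=0) = 175/850, etc.
E[5x-5] = (7/34)·(-5) + (5/34)·15 + (9/34)·20 + (2/17)·25 + (3/17)·30 + (3/34)·35
     = 605/34 ≈ 17.794

17.794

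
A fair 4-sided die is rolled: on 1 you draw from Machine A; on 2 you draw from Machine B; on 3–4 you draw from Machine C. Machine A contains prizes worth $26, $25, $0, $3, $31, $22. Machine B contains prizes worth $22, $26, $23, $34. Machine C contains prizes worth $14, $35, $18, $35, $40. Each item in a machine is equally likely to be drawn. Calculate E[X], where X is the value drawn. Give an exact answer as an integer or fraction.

E[X | Machine A] = (26 + 25 + 0 + 3 + 31 + 22)/6 = 107/6
E[X | Machine B] = (22 + 26 + 23 + 34)/4 = 105/4
E[X | Machine C] = (14 + 35 + 18 + 35 + 40)/5 = 142/5
E[X] = (1/4)·107/6 + (1/4)·105/4 + (1/2)·142/5 = 6053/240

6053/240 dollars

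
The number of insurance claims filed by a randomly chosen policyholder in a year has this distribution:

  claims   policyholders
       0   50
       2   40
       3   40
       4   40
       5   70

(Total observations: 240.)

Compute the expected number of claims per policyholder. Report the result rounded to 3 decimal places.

Total = 240, so P(claims=0) = 50/240, etc.
E[X] = (5/24)·0 + (1/6)·2 + (1/6)·3 + (1/6)·4 + (7/24)·5
     = 71/24 ≈ 2.958

2.958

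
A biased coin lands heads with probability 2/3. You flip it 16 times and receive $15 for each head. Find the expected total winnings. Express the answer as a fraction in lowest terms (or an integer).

$160

E[#heads] = 16·2/3 = 32/3 (linearity over flips).
E[winnings] = 15·32/3 = 160.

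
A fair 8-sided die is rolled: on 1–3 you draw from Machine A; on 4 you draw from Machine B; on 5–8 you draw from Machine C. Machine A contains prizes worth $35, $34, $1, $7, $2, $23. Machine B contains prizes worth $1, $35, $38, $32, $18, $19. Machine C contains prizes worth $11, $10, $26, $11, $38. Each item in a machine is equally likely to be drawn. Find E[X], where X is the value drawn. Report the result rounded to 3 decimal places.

$18.954

E[X | Machine A] = (35 + 34 + 1 + 7 + 2 + 23)/6 = 17
E[X | Machine B] = (1 + 35 + 38 + 32 + 18 + 19)/6 = 143/6
E[X | Machine C] = (11 + 10 + 26 + 11 + 38)/5 = 96/5
E[X] = (3/8)·17 + (1/8)·143/6 + (1/2)·96/5 = 4549/240 ≈ 18.954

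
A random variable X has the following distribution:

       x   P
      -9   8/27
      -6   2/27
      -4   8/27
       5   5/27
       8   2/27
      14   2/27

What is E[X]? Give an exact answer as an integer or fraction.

E[X] = (8/27)·(-9) + (2/27)·(-6) + (8/27)·(-4) + (5/27)·5 + (2/27)·8 + (2/27)·14
     = -47/27

-47/27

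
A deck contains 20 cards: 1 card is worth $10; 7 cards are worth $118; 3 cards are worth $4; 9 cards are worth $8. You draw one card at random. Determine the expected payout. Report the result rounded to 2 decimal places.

E[payout] = (1/20)·10 + (7/20)·118 + (3/20)·4 + (9/20)·8 = 46
≈ $46.00

$46.00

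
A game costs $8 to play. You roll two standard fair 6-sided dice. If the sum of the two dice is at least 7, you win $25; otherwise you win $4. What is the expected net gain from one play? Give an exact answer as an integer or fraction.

E[payout] = (5/12)·4 + (7/12)·25 = 65/4
Expected profit = 65/4 − 8 = 33/4

33/4 dollars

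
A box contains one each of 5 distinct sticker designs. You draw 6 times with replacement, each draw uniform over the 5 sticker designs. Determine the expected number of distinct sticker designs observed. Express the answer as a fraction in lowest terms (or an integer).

Let Xⱼ=1 if type j appears at least once. P(Xⱼ=1) = 1 − ((5−1)/5)^6 = 11529/15625.
E[#distinct] = 5·11529/15625 = 11529/3125.

11529/3125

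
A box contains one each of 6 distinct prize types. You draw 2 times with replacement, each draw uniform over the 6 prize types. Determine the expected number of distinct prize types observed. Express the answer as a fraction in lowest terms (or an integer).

11/6

Let Xⱼ=1 if type j appears at least once. P(Xⱼ=1) = 1 − ((6−1)/6)^2 = 11/36.
E[#distinct] = 6·11/36 = 11/6.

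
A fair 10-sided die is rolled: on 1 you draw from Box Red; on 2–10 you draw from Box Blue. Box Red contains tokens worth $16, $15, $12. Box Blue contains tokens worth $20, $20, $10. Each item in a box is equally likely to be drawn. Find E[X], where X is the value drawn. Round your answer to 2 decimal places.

$16.43

E[X | Box Red] = (16 + 15 + 12)/3 = 43/3
E[X | Box Blue] = (20 + 20 + 10)/3 = 50/3
E[X] = (1/10)·43/3 + (9/10)·50/3 = 493/30 ≈ 16.43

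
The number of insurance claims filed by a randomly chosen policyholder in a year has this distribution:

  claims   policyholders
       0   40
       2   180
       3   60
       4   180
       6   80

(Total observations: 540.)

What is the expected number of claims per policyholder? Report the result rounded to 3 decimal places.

Total = 540, so P(claims=0) = 40/540, etc.
E[X] = (2/27)·0 + (1/3)·2 + (1/9)·3 + (1/3)·4 + (4/27)·6
     = 29/9 ≈ 3.222

3.222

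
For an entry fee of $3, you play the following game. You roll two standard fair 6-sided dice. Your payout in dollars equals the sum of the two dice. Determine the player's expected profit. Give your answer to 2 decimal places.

$4.00

Distribution of the sum of the two dice: 2 w.p. 1/36, 3 w.p. 1/18, 4 w.p. 1/12, 5 w.p. 1/9, 6 w.p. 5/36, 7 w.p. 1/6, …
E[payout] = (1/36)·2 + (1/18)·3 + (1/12)·4 + (1/9)·5 + (5/36)·6 + (1/6)·7 + (5/36)·8 + (1/9)·9 + (1/12)·10 + (1/18)·11 + (1/36)·12 = 7
Expected profit = 7 − 3 = 4 ≈ $4.00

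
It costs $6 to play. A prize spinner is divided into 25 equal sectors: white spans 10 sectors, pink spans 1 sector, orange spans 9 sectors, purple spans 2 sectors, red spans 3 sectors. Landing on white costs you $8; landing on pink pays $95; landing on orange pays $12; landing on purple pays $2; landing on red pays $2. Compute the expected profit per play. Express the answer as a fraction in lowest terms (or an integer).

E[payout] = (10/25)·(-8) + (1/25)·95 + (9/25)·12 + (2/25)·2 + (3/25)·2 = 133/25
Expected profit = 133/25 − 6 = -17/25

-17/25 dollars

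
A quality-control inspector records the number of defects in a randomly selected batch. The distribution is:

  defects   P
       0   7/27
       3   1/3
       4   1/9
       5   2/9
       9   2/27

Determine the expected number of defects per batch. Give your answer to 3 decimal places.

E[X] = (7/27)·0 + (1/3)·3 + (1/9)·4 + (2/9)·5 + (2/27)·9
     = 29/9 ≈ 3.222

3.222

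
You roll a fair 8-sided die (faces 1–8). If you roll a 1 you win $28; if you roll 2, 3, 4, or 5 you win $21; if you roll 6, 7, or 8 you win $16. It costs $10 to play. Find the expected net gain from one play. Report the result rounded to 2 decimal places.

E[payout] = (3/8)·16 + (1/2)·21 + (1/8)·28 = 20
Expected profit = 20 − 10 = 10 ≈ $10.00

$10.00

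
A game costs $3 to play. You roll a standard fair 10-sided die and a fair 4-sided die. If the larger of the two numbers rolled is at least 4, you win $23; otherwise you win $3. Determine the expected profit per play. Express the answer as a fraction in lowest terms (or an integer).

31/2 dollars

E[payout] = (9/40)·3 + (31/40)·23 = 37/2
Expected profit = 37/2 − 3 = 31/2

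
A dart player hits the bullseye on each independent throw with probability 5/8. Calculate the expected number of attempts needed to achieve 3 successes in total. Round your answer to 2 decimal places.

By linearity (sum of 3 independent geometric waits), E[trials] = 3/p = 3/(5/8) = 24/5.
≈ 4.80

4.80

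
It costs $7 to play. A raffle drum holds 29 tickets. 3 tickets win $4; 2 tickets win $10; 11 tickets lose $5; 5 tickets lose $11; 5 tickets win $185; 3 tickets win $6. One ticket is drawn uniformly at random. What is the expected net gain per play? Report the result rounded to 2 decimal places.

E[payout] = (3/29)·4 + (2/29)·10 + (11/29)·(-5) + (5/29)·(-11) + (5/29)·185 + (3/29)·6 = 865/29
Expected profit = 865/29 − 7 = 662/29 ≈ $22.83

$22.83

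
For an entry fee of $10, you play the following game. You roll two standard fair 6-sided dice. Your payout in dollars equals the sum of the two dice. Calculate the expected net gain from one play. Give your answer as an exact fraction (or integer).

Distribution of the sum of the two dice: 2 w.p. 1/36, 3 w.p. 1/18, 4 w.p. 1/12, 5 w.p. 1/9, 6 w.p. 5/36, 7 w.p. 1/6, …
E[payout] = (1/36)·2 + (1/18)·3 + (1/12)·4 + (1/9)·5 + (5/36)·6 + (1/6)·7 + (5/36)·8 + (1/9)·9 + (1/12)·10 + (1/18)·11 + (1/36)·12 = 7
Expected profit = 7 − 10 = -3

-$3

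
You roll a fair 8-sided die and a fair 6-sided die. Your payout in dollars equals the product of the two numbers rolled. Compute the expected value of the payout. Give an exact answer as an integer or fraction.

63/4 dollars

Distribution of the product of the two numbers rolled: 1 w.p. 1/48, 2 w.p. 1/24, 3 w.p. 1/24, 4 w.p. 1/16, 5 w.p. 1/24, 6 w.p. 1/12, …
E[payout] = (1/48)·1 + (1/24)·2 + (1/24)·3 + (1/16)·4 + (1/24)·5 + (1/12)·6 + (1/48)·7 + (1/16)·8 + (1/48)·9 + (1/24)·10 + (1/12)·12 + (1/48)·14 + (1/24)·15 + (1/24)·16 + (1/24)·18 + (1/24)·20 + (1/48)·21 + (1/16)·24 + (1/48)·25 + (1/48)·28 + (1/24)·30 + (1/48)·32 + (1/48)·35 + (1/48)·36 + (1/48)·40 + (1/48)·42 + (1/48)·48 = 63/4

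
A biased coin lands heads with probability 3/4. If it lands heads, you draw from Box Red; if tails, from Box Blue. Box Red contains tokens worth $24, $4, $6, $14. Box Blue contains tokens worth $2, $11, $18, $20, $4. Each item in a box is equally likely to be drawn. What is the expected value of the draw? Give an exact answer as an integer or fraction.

47/4 dollars

E[X | Box Red] = (24 + 4 + 6 + 14)/4 = 12
E[X | Box Blue] = (2 + 11 + 18 + 20 + 4)/5 = 11
E[X] = (3/4)·12 + (1/4)·11 = 47/4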